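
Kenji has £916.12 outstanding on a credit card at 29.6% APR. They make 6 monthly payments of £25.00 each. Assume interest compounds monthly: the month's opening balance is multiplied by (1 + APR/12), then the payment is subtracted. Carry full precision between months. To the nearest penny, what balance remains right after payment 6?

Monthly rate r = 29.6%/12 = 2.46667% = 0.0246667.
Each month: B ← B·(1+r) − £25.00.
Month 1: interest £22.60; balance after payment £913.72.
Month 2: interest £22.54; balance after payment £911.26.
Month 3: interest £22.48; balance after payment £908.73.
Month 4: interest £22.42; balance after payment £906.15.
Month 5: interest £22.35; balance after payment £903.50.
Month 6: interest £22.29; balance after payment £900.79.

£900.79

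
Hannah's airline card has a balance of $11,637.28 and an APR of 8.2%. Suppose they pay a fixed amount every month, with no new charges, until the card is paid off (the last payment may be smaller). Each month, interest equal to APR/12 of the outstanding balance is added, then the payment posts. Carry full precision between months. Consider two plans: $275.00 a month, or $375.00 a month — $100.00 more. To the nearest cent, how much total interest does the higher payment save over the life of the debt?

Monthly rate r = 8.2%/12 = 0.683333% = 0.00683333.
At $275.00/mo: n = ⌈−ln(1 − rB₀/P)/ln(1+r)⌉ = 51 payments (last $33.04); total interest = total paid − $11,637.28 = $2,145.76.
At $375.00/mo: 35 payments (last $373.71); total interest $1,486.43.
Interest saved = $2,145.76 − $1,486.43 = $659.33.

$659.33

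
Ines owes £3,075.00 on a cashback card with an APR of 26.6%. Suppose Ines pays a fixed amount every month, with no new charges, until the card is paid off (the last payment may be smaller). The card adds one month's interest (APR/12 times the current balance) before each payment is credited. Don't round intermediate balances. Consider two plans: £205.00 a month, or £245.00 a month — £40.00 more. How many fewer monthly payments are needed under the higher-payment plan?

Monthly rate r = 26.6%/12 = 2.21667% = 0.0221667.
At £205.00/mo: n = ⌈−ln(1 − rB₀/P)/ln(1+r)⌉ = 19 payments (last £90.07); total interest = total paid − £3,075.00 = £705.07.
At £245.00/mo: 15 payments (last £213.55); total interest £568.55.
Payments saved = 19 − 15 = 4.

4 fewer payments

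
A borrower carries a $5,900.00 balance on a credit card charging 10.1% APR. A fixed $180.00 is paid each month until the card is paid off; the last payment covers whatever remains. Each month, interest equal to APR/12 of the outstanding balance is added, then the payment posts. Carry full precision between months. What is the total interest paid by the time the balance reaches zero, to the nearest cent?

$1,032.59

Monthly rate r = 10.1%/12 = 0.841667% = 0.00841667.
Payoff takes n = ⌈−ln(1 − rB₀/P)/ln(1+r)⌉ = ⌈38.513⌉ = 39 payments; the last is $92.59.
Total paid = 38·$180.00 + $92.59 = $6,932.59.
Total interest = total paid − principal = $6,932.59 − $5,900.00 = $1,032.59.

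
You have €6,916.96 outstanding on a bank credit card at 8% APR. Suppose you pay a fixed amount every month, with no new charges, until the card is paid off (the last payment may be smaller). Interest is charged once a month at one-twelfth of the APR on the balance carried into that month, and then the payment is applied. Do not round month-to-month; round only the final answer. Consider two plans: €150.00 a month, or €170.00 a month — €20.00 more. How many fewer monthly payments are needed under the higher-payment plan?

Monthly rate r = 8%/12 = 0.666667% = 0.00666667.
At €150.00/mo: n = ⌈−ln(1 − rB₀/P)/ln(1+r)⌉ = 56 payments (last €42.59); total interest = total paid − €6,916.96 = €1,375.63.
At €170.00/mo: 48 payments (last €105.94); total interest €1,178.98.
Payments saved = 56 − 48 = 8.

8 fewer payments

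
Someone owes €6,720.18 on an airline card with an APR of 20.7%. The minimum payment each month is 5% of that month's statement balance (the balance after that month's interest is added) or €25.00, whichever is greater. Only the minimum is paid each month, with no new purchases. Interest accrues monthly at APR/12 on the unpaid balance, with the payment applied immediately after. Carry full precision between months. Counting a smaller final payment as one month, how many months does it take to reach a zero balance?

101 months

Monthly rate r = 20.7%/12 = 1.725% = 0.01725.
While 5% of the post-interest balance exceeds €25.00, each month B ← (B·(1+r))·(1 − 0.05), i.e. B shrinks by the factor (1+r)·0.95 = 0.96639.
This holds for months 1–77. Entering month 78 the balance is €483.09; 5% of the post-interest balance is now below €25.00, so the flat €25.00 minimum applies from here.
From month 78 a fixed €25.00 at rate r clears €483.09 in 24 more payments. Total: 77 + 24 = 101 months.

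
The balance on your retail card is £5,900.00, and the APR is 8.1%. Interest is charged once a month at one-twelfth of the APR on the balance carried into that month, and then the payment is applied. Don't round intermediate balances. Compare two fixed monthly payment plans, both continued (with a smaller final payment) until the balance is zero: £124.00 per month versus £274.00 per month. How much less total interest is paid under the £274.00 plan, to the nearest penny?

Monthly rate r = 8.1%/12 = 0.675% = 0.00675.
At £124.00/mo: n = ⌈−ln(1 − rB₀/P)/ln(1+r)⌉ = 58 payments (last £72.47); total interest = total paid − £5,900.00 = £1,240.47.
At £274.00/mo: 24 payments (last £95.15); total interest £497.15.
Interest saved = £1,240.47 − £497.15 = £743.32.

£743.32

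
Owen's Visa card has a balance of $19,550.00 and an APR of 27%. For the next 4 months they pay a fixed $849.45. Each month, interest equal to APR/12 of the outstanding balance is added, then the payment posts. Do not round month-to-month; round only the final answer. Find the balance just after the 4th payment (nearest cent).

Monthly rate r = 27%/12 = 2.25% = 0.0225.
Each month: B ← B·(1+r) − $849.45.
Month 1: interest $439.88; balance after payment $19,140.42.
Month 2: interest $430.66; balance after payment $18,721.63.
Month 3: interest $421.24; balance after payment $18,293.42.
Month 4: interest $411.60; balance after payment $17,855.57.

$17,855.57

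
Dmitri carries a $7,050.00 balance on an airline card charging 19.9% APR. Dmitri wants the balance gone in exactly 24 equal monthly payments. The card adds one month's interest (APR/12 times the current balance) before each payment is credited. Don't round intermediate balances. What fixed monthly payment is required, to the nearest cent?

$358.47

Monthly rate r = 19.9%/12 = 1.65833% = 0.0165833.
Level-payment amortization: P = B₀·r / (1 − (1+r)^(−n)) = 7050.00·0.0165833 / (1 − 1.01658^(−24)).
Denominator 1 − (1+r)^(−24) = 0.326142054.
P = 116.912 / 0.326142054 ≈ 358.47.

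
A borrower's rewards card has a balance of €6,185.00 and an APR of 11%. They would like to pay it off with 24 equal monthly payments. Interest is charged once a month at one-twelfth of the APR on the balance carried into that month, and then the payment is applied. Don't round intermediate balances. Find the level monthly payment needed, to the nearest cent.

€288.27

Monthly rate r = 11%/12 = 0.916667% = 0.00916667.
Level-payment amortization: P = B₀·r / (1 − (1+r)^(−n)) = 6185.00·0.00916667 / (1 − 1.00917^(−24)).
Denominator 1 − (1+r)^(−24) = 0.196676504.
P = 56.6958 / 0.196676504 ≈ 288.27.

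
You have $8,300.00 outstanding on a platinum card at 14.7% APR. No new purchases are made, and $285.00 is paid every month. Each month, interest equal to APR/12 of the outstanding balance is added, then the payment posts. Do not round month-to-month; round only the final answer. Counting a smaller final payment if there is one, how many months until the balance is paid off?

Monthly rate r = 14.7%/12 = 1.225% = 0.01225.
Recurrence: B ← B·(1+r) − $285.00.
Month 1: interest $101.67; balance after payment $8,116.67.
Month 2: interest $99.43; balance after payment $7,931.10.
Closed form: n = −ln(1 − rB₀/P)/ln(1+r) = −ln(0.64325)/ln(1.01225) ≈ 36.239, so the balance reaches zero during payment 37.

37 months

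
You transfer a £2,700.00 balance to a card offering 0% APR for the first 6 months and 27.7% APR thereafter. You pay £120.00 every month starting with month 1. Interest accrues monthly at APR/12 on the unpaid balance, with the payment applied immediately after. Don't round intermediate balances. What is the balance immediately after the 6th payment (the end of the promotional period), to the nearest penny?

£1,980.00

Promo months 1–6 at r₀ = 0%/12 = 0; months 7+ at r₁ = 27.7%/12 = 0.0230833.
After month 6 (no interest yet): B = £2,700.00 − 6·£120.00 = £1,980.00.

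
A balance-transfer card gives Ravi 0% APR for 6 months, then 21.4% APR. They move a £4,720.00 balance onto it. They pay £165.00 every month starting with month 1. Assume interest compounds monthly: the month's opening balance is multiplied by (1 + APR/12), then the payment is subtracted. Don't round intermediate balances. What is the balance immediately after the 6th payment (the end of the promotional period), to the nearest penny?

£3,730.00

Promo months 1–6 at r₀ = 0%/12 = 0; months 7+ at r₁ = 21.4%/12 = 0.0178333.
After month 6 (no interest yet): B = £4,720.00 − 6·£165.00 = £3,730.00.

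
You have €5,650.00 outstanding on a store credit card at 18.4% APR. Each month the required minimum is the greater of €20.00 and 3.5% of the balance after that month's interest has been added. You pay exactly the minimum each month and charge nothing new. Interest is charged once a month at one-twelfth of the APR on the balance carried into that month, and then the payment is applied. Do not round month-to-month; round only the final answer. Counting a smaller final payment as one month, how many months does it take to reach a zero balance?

Monthly rate r = 18.4%/12 = 1.53333% = 0.0153333.
While 3.5% of the post-interest balance exceeds €20.00, each month B ← (B·(1+r))·(1 − 0.035), i.e. B shrinks by the factor (1+r)·0.965 = 0.9798.
This holds for months 1–114. Entering month 115 the balance is €551.50; 3.5% of the post-interest balance is now below €20.00, so the flat €20.00 minimum applies from here.
From month 115 a fixed €20.00 at rate r clears €551.50 in 37 more payments. Total: 114 + 37 = 151 months.

151 months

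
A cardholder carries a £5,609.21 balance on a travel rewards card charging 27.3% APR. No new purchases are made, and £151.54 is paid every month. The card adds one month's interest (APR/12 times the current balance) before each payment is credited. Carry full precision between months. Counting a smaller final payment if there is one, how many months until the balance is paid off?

Monthly rate r = 27.3%/12 = 2.275% = 0.02275.
Recurrence: B ← B·(1+r) − £151.54.
Month 1: interest £127.61; balance after payment £5,585.28.
Month 2: interest £127.07; balance after payment £5,560.80.
Closed form: n = −ln(1 − rB₀/P)/ln(1+r) = −ln(0.15792)/ln(1.02275) ≈ 82.049, so the balance reaches zero during payment 83.

83 months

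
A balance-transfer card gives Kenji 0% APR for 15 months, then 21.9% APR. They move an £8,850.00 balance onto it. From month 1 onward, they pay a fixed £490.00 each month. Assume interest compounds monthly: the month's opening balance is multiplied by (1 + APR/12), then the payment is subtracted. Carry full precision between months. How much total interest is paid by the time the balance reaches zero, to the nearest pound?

£58

Promo months 1–15 at r₀ = 0%/12 = 0; months 16+ at r₁ = 21.9%/12 = 0.01825.
After month 15 (no interest yet): B = £8,850.00 − 15·£490.00 = £1,500.00.
Then at r₁ with £490.00/mo: n₂ = −ln(1 − r₁·B/P)/ln(1+r₁) ≈ 3.18 → 4 more payments.
Total paid = 18·£490.00 + £88.22 = £8,908.22; interest = £8,908.22 − £8,850.00 = £58.22.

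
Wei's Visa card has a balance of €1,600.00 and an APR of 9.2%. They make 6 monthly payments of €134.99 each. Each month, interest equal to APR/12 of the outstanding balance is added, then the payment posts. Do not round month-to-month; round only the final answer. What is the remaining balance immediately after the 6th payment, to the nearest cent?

Monthly rate r = 9.2%/12 = 0.766667% = 0.00766667.
Each month: B ← B·(1+r) − €134.99.
Month 1: interest €12.27; balance after payment €1,477.28.
Month 2: interest €11.33; balance after payment €1,353.61.
Month 3: interest €10.38; balance after payment €1,229.00.
Month 4: interest €9.42; balance after payment €1,103.43.
Month 5: interest €8.46; balance after payment €976.90.
Month 6: interest €7.49; balance after payment €849.40.

€849.40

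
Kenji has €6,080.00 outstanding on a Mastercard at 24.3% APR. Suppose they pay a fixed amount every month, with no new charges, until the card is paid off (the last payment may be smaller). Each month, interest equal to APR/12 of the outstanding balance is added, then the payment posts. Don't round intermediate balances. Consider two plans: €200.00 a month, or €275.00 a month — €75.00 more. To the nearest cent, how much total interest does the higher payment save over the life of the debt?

€1,394.06

Monthly rate r = 24.3%/12 = 2.025% = 0.02025.
At €200.00/mo: n = ⌈−ln(1 − rB₀/P)/ln(1+r)⌉ = 48 payments (last €138.40); total interest = total paid − €6,080.00 = €3,458.40.
At €275.00/mo: 30 payments (last €169.34); total interest €2,064.34.
Interest saved = €3,458.40 − €2,064.34 = €1,394.06.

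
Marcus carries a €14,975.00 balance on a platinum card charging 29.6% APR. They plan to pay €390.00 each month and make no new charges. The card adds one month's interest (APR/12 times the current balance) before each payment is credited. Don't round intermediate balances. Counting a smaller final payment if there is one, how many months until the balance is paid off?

Monthly rate r = 29.6%/12 = 2.46667% = 0.0246667.
Recurrence: B ← B·(1+r) − €390.00.
Month 1: interest €369.38; balance after payment €14,954.38.
Month 2: interest €368.87; balance after payment €14,933.26.
Closed form: n = −ln(1 − rB₀/P)/ln(1+r) = −ln(0.052863)/ln(1.02467) ≈ 120.655, so the balance reaches zero during payment 121.

121 months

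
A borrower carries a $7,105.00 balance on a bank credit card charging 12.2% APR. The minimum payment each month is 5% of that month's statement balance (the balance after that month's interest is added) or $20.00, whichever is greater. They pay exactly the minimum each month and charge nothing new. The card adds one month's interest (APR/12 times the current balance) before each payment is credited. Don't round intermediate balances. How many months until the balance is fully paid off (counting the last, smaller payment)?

93 months

Monthly rate r = 12.2%/12 = 1.01667% = 0.0101667.
While 5% of the post-interest balance exceeds $20.00, each month B ← (B·(1+r))·(1 − 0.05), i.e. B shrinks by the factor (1+r)·0.95 = 0.95966.
This holds for months 1–71. Entering month 72 the balance is $381.81; 5% of the post-interest balance is now below $20.00, so the flat $20.00 minimum applies from here.
From month 72 a fixed $20.00 at rate r clears $381.81 in 22 more payments. Total: 71 + 22 = 93 months.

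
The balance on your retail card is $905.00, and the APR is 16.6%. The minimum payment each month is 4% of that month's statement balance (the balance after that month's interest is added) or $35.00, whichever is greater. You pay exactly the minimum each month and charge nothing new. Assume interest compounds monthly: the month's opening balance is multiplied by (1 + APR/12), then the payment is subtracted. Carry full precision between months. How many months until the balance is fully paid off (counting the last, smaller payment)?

Monthly rate r = 16.6%/12 = 1.38333% = 0.0138333.
While 4% of the post-interest balance exceeds $35.00, each month B ← (B·(1+r))·(1 − 0.04), i.e. B shrinks by the factor (1+r)·0.96 = 0.97328.
This holds for months 1–2. Entering month 3 the balance is $857.28; 4% of the post-interest balance is now below $35.00, so the flat $35.00 minimum applies from here.
From month 3 a fixed $35.00 at rate r clears $857.28 in 31 more payments. Total: 2 + 31 = 33 months.

33 months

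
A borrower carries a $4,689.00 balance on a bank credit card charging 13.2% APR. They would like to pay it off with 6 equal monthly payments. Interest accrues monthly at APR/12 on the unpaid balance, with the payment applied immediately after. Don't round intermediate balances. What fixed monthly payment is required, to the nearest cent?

Monthly rate r = 13.2%/12 = 1.1% = 0.011.
Level-payment amortization: P = B₀·r / (1 − (1+r)^(−n)) = 4689.00·0.011 / (1 − 1.011^(−6)).
Denominator 1 − (1+r)^(−6) = 0.063531731.
P = 51.579 / 0.063531731 ≈ 811.86.

$811.86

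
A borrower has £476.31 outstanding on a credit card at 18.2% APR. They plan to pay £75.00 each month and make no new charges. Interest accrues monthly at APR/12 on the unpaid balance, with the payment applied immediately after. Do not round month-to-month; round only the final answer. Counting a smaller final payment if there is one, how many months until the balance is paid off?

7 payments

Monthly rate r = 18.2%/12 = 1.51667% = 0.0151667.
Recurrence: B ← B·(1+r) − £75.00.
Month 1: interest £7.22; balance after payment £408.53.
Month 2: interest £6.20; balance after payment £339.73.
Closed form: n = −ln(1 − rB₀/P)/ln(1+r) = −ln(0.90368)/ln(1.01517) ≈ 6.728, so the balance reaches zero during payment 7.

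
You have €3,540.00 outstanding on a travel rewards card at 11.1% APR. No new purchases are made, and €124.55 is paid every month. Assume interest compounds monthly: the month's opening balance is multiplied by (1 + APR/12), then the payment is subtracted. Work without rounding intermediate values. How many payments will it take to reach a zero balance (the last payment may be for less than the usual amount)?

34 payments

Monthly rate r = 11.1%/12 = 0.925% = 0.00925.
Recurrence: B ← B·(1+r) − €124.55.
Month 1: interest €32.74; balance after payment €3,448.19.
Month 2: interest €31.90; balance after payment €3,355.54.
Closed form: n = −ln(1 − rB₀/P)/ln(1+r) = −ln(0.73709)/ln(1.00925) ≈ 33.130, so the balance reaches zero during payment 34.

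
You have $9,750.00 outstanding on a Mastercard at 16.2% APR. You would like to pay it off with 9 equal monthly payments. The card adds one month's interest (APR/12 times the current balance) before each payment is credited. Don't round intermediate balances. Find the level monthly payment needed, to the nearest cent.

$1,157.77

Monthly rate r = 16.2%/12 = 1.35% = 0.0135.
Level-payment amortization: P = B₀·r / (1 − (1+r)^(−n)) = 9750.00·0.0135 / (1 − 1.0135^(−9)).
Denominator 1 − (1+r)^(−9) = 0.11368883.
P = 131.625 / 0.11368883 ≈ 1157.77.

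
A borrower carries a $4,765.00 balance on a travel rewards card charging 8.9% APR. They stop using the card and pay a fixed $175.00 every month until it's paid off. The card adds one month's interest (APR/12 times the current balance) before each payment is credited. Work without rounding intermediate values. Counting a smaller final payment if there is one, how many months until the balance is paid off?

Monthly rate r = 8.9%/12 = 0.741667% = 0.00741667.
Recurrence: B ← B·(1+r) − $175.00.
Month 1: interest $35.34; balance after payment $4,625.34.
Month 2: interest $34.30; balance after payment $4,484.65.
Closed form: n = −ln(1 − rB₀/P)/ln(1+r) = −ln(0.79805)/ln(1.00742) ≈ 30.528, so the balance reaches zero during payment 31.

31 months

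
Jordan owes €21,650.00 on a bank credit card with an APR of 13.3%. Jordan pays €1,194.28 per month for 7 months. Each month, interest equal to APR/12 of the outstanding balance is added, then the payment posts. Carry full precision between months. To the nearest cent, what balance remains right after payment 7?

Monthly rate r = 13.3%/12 = 1.10833% = 0.0110833.
Each month: B ← B·(1+r) − €1,194.28.
Month 1: interest €239.95; balance after payment €20,695.67.
Month 2: interest €229.38; balance after payment €19,730.77.
Month 3: interest €218.68; balance after payment €18,755.17.
Month 4: interest €207.87; balance after payment €17,768.76.
Month 5: interest €196.94; balance after payment €16,771.42.
Month 6: interest €185.88; balance after payment €15,763.02.
Month 7: interest €174.71; balance after payment €14,743.45.

€14,743.45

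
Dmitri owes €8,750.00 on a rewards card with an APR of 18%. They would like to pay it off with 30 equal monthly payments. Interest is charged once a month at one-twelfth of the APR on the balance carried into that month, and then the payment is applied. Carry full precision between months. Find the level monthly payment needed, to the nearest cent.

€364.34

Monthly rate r = 18%/12 = 1.5% = 0.015.
Level-payment amortization: P = B₀·r / (1 − (1+r)^(−n)) = 8750.00·0.015 / (1 − 1.015^(−30)).
Denominator 1 − (1+r)^(−30) = 0.36023757.
P = 131.25 / 0.36023757 ≈ 364.34.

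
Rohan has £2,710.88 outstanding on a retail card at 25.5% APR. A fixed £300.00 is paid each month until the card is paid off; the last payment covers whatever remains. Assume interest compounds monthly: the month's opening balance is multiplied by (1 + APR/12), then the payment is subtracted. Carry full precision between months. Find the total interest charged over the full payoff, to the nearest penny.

Monthly rate r = 25.5%/12 = 2.125% = 0.02125.
Payoff takes n = ⌈−ln(1 − rB₀/P)/ln(1+r)⌉ = ⌈10.140⌉ = 11 payments; the last is £42.40.
Total paid = 10·£300.00 + £42.40 = £3,042.40.
Total interest = total paid − principal = £3,042.40 − £2,710.88 = £331.52.

£331.52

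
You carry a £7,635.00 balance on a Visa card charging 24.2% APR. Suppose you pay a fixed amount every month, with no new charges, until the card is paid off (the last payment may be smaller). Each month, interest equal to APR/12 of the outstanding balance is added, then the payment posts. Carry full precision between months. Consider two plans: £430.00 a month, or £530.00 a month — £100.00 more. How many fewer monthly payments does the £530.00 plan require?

5 fewer payments

Monthly rate r = 24.2%/12 = 2.01667% = 0.0201667.
At £430.00/mo: n = ⌈−ln(1 − rB₀/P)/ln(1+r)⌉ = 23 payments (last £87.54); total interest = total paid − £7,635.00 = £1,912.54.
At £530.00/mo: 18 payments (last £101.49); total interest £1,476.49.
Payments saved = 23 − 18 = 5.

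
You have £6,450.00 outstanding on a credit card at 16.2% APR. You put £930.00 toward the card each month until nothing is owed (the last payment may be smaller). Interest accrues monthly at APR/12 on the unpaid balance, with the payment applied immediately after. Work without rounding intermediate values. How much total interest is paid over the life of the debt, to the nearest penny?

£369.22

Monthly rate r = 16.2%/12 = 1.35% = 0.0135.
Payoff takes n = ⌈−ln(1 − rB₀/P)/ln(1+r)⌉ = ⌈7.331⌉ = 8 payments; the last is £309.22.
Total paid = 7·£930.00 + £309.22 = £6,819.22.
Total interest = total paid − principal = £6,819.22 − £6,450.00 = £369.22.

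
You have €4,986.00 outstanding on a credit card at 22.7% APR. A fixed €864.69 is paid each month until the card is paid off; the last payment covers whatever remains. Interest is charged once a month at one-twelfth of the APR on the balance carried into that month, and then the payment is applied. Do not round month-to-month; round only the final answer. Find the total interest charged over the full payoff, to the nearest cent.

€344.37

Monthly rate r = 22.7%/12 = 1.89167% = 0.0189167.
Payoff takes n = ⌈−ln(1 − rB₀/P)/ln(1+r)⌉ = ⌈6.163⌉ = 7 payments; the last is €142.23.
Total paid = 6·€864.69 + €142.23 = €5,330.37.
Total interest = total paid − principal = €5,330.37 − €4,986.00 = €344.37.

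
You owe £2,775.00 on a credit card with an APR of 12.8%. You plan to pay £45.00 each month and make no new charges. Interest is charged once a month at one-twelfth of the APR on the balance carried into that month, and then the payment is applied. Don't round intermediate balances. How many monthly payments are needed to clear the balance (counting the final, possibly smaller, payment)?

Monthly rate r = 12.8%/12 = 1.06667% = 0.0106667.
Recurrence: B ← B·(1+r) − £45.00.
Month 1: interest £29.60; balance after payment £2,759.60.
Month 2: interest £29.44; balance after payment £2,744.04.
Closed form: n = −ln(1 − rB₀/P)/ln(1+r) = −ln(0.34222)/ln(1.01067) ≈ 101.063, so the balance reaches zero during payment 102.

102 payments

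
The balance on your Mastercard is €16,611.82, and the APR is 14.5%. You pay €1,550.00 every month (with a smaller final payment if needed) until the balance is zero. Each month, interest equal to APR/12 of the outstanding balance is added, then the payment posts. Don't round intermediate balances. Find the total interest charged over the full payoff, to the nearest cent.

Monthly rate r = 14.5%/12 = 1.20833% = 0.0120833.
Payoff takes n = ⌈−ln(1 − rB₀/P)/ln(1+r)⌉ = ⌈11.547⌉ = 12 payments; the last is €849.95.
Total paid = 11·€1,550.00 + €849.95 = €17,899.95.
Total interest = total paid − principal = €17,899.95 − €16,611.82 = €1,288.13.

€1,288.13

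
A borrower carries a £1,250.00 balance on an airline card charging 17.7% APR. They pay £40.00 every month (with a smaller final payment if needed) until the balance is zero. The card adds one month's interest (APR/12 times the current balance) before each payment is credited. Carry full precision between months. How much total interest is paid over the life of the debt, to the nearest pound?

Monthly rate r = 17.7%/12 = 1.475% = 0.01475.
Payoff takes n = ⌈−ln(1 − rB₀/P)/ln(1+r)⌉ = ⌈42.201⌉ = 43 payments; the last is £8.10.
Total paid = 42·£40.00 + £8.10 = £1,688.10.
Total interest = total paid − principal = £1,688.10 − £1,250.00 = £438.10.

£438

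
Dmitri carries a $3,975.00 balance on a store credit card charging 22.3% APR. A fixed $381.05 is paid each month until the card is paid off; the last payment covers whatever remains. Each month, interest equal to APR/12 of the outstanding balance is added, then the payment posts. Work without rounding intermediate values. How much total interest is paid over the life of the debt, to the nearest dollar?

$485

Monthly rate r = 22.3%/12 = 1.85833% = 0.0185833.
Payoff takes n = ⌈−ln(1 − rB₀/P)/ln(1+r)⌉ = ⌈11.703⌉ = 12 payments; the last is $268.77.
Total paid = 11·$381.05 + $268.77 = $4,460.32.
Total interest = total paid − principal = $4,460.32 − $3,975.00 = $485.32.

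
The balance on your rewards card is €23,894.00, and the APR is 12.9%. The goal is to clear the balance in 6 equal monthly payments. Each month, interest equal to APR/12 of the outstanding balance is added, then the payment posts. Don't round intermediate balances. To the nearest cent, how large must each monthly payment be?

Monthly rate r = 12.9%/12 = 1.075% = 0.01075.
Level-payment amortization: P = B₀·r / (1 − (1+r)^(−n)) = 23894.00·0.01075 / (1 − 1.01075^(−6)).
Denominator 1 − (1+r)^(−6) = 0.0621411089.
P = 256.861 / 0.0621411089 ≈ 4133.50.

€4,133.50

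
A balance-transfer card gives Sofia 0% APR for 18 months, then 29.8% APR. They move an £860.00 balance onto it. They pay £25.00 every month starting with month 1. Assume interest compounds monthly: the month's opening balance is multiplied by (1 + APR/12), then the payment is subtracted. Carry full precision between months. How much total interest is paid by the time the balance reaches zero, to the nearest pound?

£123

Promo months 1–18 at r₀ = 0%/12 = 0; months 19+ at r₁ = 29.8%/12 = 0.0248333.
After month 18 (no interest yet): B = £860.00 − 18·£25.00 = £410.00.
Then at r₁ with £25.00/mo: n₂ = −ln(1 − r₁·B/P)/ln(1+r₁) ≈ 21.32 → 22 more payments.
Total paid = 39·£25.00 + £8.10 = £983.10; interest = £983.10 − £860.00 = £123.10.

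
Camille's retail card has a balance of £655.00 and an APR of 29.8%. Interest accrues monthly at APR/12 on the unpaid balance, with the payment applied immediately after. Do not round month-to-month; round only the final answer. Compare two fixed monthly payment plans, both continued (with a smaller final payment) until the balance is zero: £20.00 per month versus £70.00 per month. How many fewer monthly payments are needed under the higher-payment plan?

Monthly rate r = 29.8%/12 = 2.48333% = 0.0248333.
At £20.00/mo: n = ⌈−ln(1 − rB₀/P)/ln(1+r)⌉ = 69 payments (last £8.35); total interest = total paid − £655.00 = £713.35.
At £70.00/mo: 11 payments (last £54.78); total interest £99.78.
Payments saved = 69 − 11 = 58.

58 fewer payments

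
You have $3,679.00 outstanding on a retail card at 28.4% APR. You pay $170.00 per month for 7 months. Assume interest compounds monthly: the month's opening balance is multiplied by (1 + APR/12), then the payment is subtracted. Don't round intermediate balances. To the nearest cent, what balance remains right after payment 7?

$3,055.61

Monthly rate r = 28.4%/12 = 2.36667% = 0.0236667.
Each month: B ← B·(1+r) − $170.00.
Month 1: interest $87.07; balance after payment $3,596.07.
Month 2: interest $85.11; balance after payment $3,511.18.
Month 3: interest $83.10; balance after payment $3,424.27.
Month 4: interest $81.04; balance after payment $3,335.32.
Month 5: interest $78.94; balance after payment $3,244.25.
Month 6: interest $76.78; balance after payment $3,151.03.
Month 7: interest $74.57; balance after payment $3,055.61.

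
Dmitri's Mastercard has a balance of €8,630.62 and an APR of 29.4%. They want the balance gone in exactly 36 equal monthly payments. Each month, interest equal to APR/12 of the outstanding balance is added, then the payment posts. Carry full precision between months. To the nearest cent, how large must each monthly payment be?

Monthly rate r = 29.4%/12 = 2.45% = 0.0245.
Level-payment amortization: P = B₀·r / (1 − (1+r)^(−n)) = 8630.62·0.0245 / (1 − 1.0245^(−36)).
Denominator 1 − (1+r)^(−36) = 0.581621516.
P = 211.45 / 0.581621516 ≈ 363.55.

€363.55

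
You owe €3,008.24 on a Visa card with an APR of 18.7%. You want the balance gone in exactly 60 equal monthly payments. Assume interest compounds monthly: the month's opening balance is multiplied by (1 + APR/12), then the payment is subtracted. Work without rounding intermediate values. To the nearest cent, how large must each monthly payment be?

Monthly rate r = 18.7%/12 = 1.55833% = 0.0155833.
Level-payment amortization: P = B₀·r / (1 − (1+r)^(−n)) = 3008.24·0.0155833 / (1 − 1.01558^(−60)).
Denominator 1 − (1+r)^(−60) = 0.604573205.
P = 46.8784 / 0.604573205 ≈ 77.54.

€77.54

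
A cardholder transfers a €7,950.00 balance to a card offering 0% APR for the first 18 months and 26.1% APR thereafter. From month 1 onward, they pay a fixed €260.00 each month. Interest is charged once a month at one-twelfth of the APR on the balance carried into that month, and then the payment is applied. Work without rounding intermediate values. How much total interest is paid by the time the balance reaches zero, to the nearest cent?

Promo months 1–18 at r₀ = 0%/12 = 0; months 19+ at r₁ = 26.1%/12 = 0.02175.
After month 18 (no interest yet): B = €7,950.00 − 18·€260.00 = €3,270.00.
Then at r₁ with €260.00/mo: n₂ = −ln(1 − r₁·B/P)/ln(1+r₁) ≈ 14.85 → 15 more payments.
Total paid = 32·€260.00 + €222.05 = €8,542.05; interest = €8,542.05 − €7,950.00 = €592.05.

€592.05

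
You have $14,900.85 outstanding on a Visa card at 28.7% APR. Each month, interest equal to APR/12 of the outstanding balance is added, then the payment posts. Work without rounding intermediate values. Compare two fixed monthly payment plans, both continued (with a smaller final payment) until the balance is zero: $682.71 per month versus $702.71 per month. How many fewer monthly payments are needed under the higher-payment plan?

2 fewer payments

Monthly rate r = 28.7%/12 = 2.39167% = 0.0239167.
At $682.71/mo: n = ⌈−ln(1 − rB₀/P)/ln(1+r)⌉ = 32 payments (last $159.37); total interest = total paid − $14,900.85 = $6,422.53.
At $702.71/mo: 30 payments (last $658.43); total interest $6,136.17.
Payments saved = 32 − 30 = 2.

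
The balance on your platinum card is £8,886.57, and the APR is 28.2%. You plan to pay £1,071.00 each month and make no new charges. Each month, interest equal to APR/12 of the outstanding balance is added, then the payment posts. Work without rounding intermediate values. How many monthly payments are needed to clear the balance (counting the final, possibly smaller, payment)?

10 months

Monthly rate r = 28.2%/12 = 2.35% = 0.0235.
Recurrence: B ← B·(1+r) − £1,071.00.
Month 1: interest £208.83; balance after payment £8,024.40.
Month 2: interest £188.57; balance after payment £7,141.98.
Closed form: n = −ln(1 − rB₀/P)/ln(1+r) = −ln(0.80501)/ln(1.0235) ≈ 9.338, so the balance reaches zero during payment 10.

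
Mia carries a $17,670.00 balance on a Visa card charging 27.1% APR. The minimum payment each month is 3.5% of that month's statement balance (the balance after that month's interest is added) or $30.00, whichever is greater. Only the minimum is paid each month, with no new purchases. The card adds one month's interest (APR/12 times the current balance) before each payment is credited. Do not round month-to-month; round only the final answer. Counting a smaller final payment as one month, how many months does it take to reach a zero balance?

274 months

Monthly rate r = 27.1%/12 = 2.25833% = 0.0225833.
While 3.5% of the post-interest balance exceeds $30.00, each month B ← (B·(1+r))·(1 − 0.035), i.e. B shrinks by the factor (1+r)·0.965 = 0.98679.
This holds for months 1–230. Entering month 231 the balance is $830.27; 3.5% of the post-interest balance is now below $30.00, so the flat $30.00 minimum applies from here.
From month 231 a fixed $30.00 at rate r clears $830.27 in 44 more payments. Total: 230 + 44 = 274 months.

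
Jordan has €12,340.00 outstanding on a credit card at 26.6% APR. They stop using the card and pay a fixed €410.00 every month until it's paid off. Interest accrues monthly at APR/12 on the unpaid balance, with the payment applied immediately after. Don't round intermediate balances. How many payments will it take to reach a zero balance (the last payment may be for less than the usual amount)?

51 payments

Monthly rate r = 26.6%/12 = 2.21667% = 0.0221667.
Recurrence: B ← B·(1+r) − €410.00.
Month 1: interest €273.54; balance after payment €12,203.54.
Month 2: interest €270.51; balance after payment €12,064.05.
Closed form: n = −ln(1 − rB₀/P)/ln(1+r) = −ln(0.33284)/ln(1.02217) ≈ 50.177, so the balance reaches zero during payment 51.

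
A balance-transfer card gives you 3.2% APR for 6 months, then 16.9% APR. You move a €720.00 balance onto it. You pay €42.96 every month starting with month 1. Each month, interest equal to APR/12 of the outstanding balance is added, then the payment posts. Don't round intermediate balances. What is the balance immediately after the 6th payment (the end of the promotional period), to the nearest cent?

Promo months 1–6 at r₀ = 3.2%/12 = 0.00266667; months 7+ at r₁ = 16.9%/12 = 0.0140833.
After month 6: iterate B ← B·(1+r₀) − €42.96 for 6 months → €472.11.

€472.11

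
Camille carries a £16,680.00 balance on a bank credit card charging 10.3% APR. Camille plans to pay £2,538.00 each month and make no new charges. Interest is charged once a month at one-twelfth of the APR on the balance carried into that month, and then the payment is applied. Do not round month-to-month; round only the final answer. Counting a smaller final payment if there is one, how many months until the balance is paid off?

Monthly rate r = 10.3%/12 = 0.858333% = 0.00858333.
Recurrence: B ← B·(1+r) − £2,538.00.
Month 1: interest £143.17; balance after payment £14,285.17.
Month 2: interest £122.61; balance after payment £11,869.78.
Closed form: n = −ln(1 − rB₀/P)/ln(1+r) = −ln(0.94359)/ln(1.00858) ≈ 6.794, so the balance reaches zero during payment 7.

7 payments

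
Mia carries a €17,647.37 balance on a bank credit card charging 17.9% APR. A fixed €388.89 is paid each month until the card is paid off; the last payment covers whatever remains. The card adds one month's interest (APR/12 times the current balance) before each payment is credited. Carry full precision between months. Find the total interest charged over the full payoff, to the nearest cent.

€12,027.10

Monthly rate r = 17.9%/12 = 1.49167% = 0.0149167.
Payoff takes n = ⌈−ln(1 − rB₀/P)/ln(1+r)⌉ = ⌈76.304⌉ = 77 payments; the last is €118.83.
Total paid = 76·€388.89 + €118.83 = €29,674.47.
Total interest = total paid − principal = €29,674.47 − €17,647.37 = €12,027.10.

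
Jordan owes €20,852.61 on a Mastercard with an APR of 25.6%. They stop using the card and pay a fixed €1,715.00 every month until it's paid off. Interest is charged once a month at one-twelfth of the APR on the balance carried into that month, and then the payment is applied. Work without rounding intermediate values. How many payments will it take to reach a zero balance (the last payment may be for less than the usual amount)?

Monthly rate r = 25.6%/12 = 2.13333% = 0.0213333.
Recurrence: B ← B·(1+r) − €1,715.00.
Month 1: interest €444.86; balance after payment €19,582.47.
Month 2: interest €417.76; balance after payment €18,285.22.
Closed form: n = −ln(1 − rB₀/P)/ln(1+r) = −ln(0.74061)/ln(1.02133) ≈ 14.225, so the balance reaches zero during payment 15.

15 months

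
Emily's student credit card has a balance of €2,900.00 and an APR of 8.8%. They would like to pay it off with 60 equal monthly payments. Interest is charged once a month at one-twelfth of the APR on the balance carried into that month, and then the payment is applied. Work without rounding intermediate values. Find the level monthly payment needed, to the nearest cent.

Monthly rate r = 8.8%/12 = 0.733333% = 0.00733333.
Level-payment amortization: P = B₀·r / (1 − (1+r)^(−n)) = 2900.00·0.00733333 / (1 − 1.00733^(−60)).
Denominator 1 − (1+r)^(−60) = 0.354928755.
P = 21.2667 / 0.354928755 ≈ 59.92.

€59.92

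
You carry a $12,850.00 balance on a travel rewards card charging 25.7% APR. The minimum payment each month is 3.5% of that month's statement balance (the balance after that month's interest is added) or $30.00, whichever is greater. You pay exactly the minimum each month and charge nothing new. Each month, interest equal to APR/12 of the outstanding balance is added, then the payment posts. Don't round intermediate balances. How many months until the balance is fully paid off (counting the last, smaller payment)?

Monthly rate r = 25.7%/12 = 2.14167% = 0.0214167.
While 3.5% of the post-interest balance exceeds $30.00, each month B ← (B·(1+r))·(1 − 0.035), i.e. B shrinks by the factor (1+r)·0.965 = 0.98567.
This holds for months 1–190. Entering month 191 the balance is $827.28; 3.5% of the post-interest balance is now below $30.00, so the flat $30.00 minimum applies from here.
From month 191 a fixed $30.00 at rate r clears $827.28 in 43 more payments. Total: 190 + 43 = 233 months.

233 months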